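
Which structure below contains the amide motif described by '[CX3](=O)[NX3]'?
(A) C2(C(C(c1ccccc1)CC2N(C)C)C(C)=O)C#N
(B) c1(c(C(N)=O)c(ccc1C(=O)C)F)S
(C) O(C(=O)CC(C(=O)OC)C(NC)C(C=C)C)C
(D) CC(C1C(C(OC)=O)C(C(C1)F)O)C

B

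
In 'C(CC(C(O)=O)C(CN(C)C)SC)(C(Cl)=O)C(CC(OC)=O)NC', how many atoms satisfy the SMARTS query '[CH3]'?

5

The query [CH3] means: aliphatic carbon with exactly three hydrogens.
Check the 24 heavy atoms by environment: 3× C (H2) → no; 4× C (H1) → no; 3× C (H0) → no; 4× O (H0) → no; 1× Cl (H0) → no; 5× C (H3) → match; 1× S (H0) → no; 1× O (H1) → no; 1× N (H1) → no; 1× N (H0) → no.
That gives 5 matching atoms.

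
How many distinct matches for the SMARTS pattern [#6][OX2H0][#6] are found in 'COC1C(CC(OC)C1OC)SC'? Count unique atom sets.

[#6][OX2H0][#6] is the SMARTS for an ether: an aliphatic oxygen bridging two carbons with no H on the oxygen.
The molecule carries 3 separate instances of a methoxy ether (-OCH3) meeting every constraint; each maps to a distinct set of atoms, giving 3 matches.

3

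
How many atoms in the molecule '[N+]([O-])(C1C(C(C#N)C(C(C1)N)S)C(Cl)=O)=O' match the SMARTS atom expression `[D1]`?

7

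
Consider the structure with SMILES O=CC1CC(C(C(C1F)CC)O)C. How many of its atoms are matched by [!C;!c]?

3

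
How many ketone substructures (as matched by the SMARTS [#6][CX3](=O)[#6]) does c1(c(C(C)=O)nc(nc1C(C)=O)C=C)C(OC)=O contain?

2

[#6][CX3](=O)[#6] is the SMARTS for a ketone: a carbonyl carbon (no H) flanked by two carbons.
The molecule carries 2 separate instances of an acetyl/ketone group (-C(=O)CH3) meeting every constraint; each maps to a distinct set of atoms, giving 2 matches.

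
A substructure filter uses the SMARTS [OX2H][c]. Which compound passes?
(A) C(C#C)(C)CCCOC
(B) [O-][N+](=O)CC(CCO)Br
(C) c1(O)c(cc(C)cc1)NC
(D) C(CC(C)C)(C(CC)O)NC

C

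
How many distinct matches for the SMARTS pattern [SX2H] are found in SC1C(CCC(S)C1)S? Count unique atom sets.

[SX2H] is the SMARTS for a thiol: an aliphatic sulfur with two connections, one being H.
The molecule carries 3 separate instances of a thiol (-SH) meeting every constraint; each maps to a distinct set of atoms, giving 3 matches.

3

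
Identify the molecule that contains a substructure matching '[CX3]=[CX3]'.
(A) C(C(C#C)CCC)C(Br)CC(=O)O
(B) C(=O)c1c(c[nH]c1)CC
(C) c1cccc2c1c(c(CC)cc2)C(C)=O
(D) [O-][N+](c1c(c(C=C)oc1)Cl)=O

D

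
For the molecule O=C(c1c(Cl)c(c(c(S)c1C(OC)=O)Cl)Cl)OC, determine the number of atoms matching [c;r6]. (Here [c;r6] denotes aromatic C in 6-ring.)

6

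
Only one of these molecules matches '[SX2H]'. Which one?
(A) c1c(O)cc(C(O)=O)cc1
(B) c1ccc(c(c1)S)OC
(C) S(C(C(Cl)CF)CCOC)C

B

[SX2H] describes an aliphatic sulfur with two connections, one being H (a thiol).
(A) has a hydroxyl group (-OH) but it is an -OH, not an -SH.
(B) contains a thiol (-SH), which satisfies every atom and bond constraint.
(C) has a methylthio ether (-SCH3) but the sulfur has H0 (bonded to two carbons), not H1.
So the answer is (B).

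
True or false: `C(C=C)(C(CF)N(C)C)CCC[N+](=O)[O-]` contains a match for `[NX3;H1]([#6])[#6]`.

False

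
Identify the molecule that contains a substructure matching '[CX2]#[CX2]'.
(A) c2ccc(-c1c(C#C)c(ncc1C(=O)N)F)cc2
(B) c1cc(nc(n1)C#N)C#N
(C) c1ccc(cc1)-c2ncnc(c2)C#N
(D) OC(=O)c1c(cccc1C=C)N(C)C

A

[CX2]#[CX2] describes a carbon-carbon triple bond (an alkyne).
(A) contains an ethynyl group (-C#CH), which satisfies every atom and bond constraint.
(B) has a nitrile (-C#N) but the triple bond is C#N, not C#C.
(C) has a nitrile (-C#N) but the triple bond is C#N, not C#C.
(D) has a vinyl group (-CH=CH2) but the C=C is a double bond; both carbons are CX3, not CX2.
So the answer is (A).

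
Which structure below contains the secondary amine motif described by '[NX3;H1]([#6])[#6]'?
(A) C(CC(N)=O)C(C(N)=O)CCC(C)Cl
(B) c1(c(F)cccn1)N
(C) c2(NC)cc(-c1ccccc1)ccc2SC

C

[NX3;H1]([#6])[#6] describes a trivalent nitrogen with one H, bonded to two carbons (a secondary amine).
(A) has a primary amide (-C(=O)NH2) but the -C(=O)NH2 nitrogen has H2, not H1.
(B) has a primary amino group (-NH2) but the nitrogen has H2 and only one carbon neighbour.
(C) contains an N-methylamino group (-NHCH3), which satisfies every atom and bond constraint.
So the answer is (C).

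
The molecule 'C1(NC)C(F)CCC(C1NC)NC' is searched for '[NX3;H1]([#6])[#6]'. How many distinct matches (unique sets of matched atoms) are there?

3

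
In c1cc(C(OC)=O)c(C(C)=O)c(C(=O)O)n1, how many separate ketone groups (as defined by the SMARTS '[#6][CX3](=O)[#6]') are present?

1

[#6][CX3](=O)[#6] is the SMARTS for a ketone: a carbonyl carbon (no H) flanked by two carbons.
Exactly one fragment in the molecule meets all constraints, giving 1 match.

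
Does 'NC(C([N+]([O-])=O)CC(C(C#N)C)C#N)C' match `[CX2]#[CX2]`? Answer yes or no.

No

The pattern [CX2]#[CX2] describes a carbon-carbon triple bond — an alkyne.
The closest candidate here is a nitrile (-C#N), but the triple bond is C#N, not C#C. No other fragment satisfies the full query, so there is no match.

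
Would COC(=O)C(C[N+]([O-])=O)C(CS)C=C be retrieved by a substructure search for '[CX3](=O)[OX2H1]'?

No

The pattern [CX3](=O)[OX2H1] describes an sp2 carbon double-bonded to O and single-bonded to an -OH oxygen — a carboxylic acid.
The closest candidate here is a methyl-ester group (-C(=O)OCH3), but the singly-bonded O has no H (OX2H0, not OX2H1). No other fragment satisfies the full query, so there is no match.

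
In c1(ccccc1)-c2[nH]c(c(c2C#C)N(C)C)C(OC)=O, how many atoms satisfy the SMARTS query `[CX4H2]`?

The query [CX4H2] means: sp3 carbon (X4) with exactly two hydrogens.
Check the 20 heavy atoms by environment: 1× n (aromatic, H1, X3) → no; 5× c (aromatic, H0, X3) → no; 1× C (H0, X3) → no; 1× O (H0, X1) → no; 1× O (H0, X2) → no; 3× C (H3, X4) → no; 1× C (H0, X2) → no; 1× C (H1, X2) → no; 1× N (H0, X3) → no; 5× c (aromatic, H1, X3) → no.
No environment satisfies the query, so 0 matching atoms.

0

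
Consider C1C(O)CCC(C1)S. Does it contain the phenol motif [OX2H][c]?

The pattern [OX2H][c] describes a hydroxyl oxygen attached to an aromatic carbon — a phenol.
The closest candidate here is a hydroxyl group (-OH), but the -OH is on an aliphatic carbon, not an aromatic c. No other fragment satisfies the full query, so there is no match.

No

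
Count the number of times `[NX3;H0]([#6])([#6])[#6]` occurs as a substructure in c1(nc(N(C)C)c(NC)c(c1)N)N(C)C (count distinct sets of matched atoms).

[NX3;H0]([#6])([#6])[#6] is the SMARTS for a tertiary amine: a trivalent nitrogen with no H, bonded to three carbons.
The molecule carries 2 separate instances of a dimethylamino group (-N(CH3)2) meeting every constraint; each maps to a distinct set of atoms, giving 2 matches.

2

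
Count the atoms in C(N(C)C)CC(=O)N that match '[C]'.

5

Check the 8 heavy atoms by environment: 5× C → match; 1× O → no; 2× N → no.
That gives 5 matching atoms.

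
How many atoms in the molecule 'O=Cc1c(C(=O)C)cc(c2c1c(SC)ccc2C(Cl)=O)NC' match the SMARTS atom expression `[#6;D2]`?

The query [#6;D2] means: any carbon bonded to exactly two heavy atoms.
Check the 22 heavy atoms by environment: 7× c (aromatic, D3) → no; 3× c (aromatic, D2) → match; 2× C (D3) → no; 3× O (D1) → no; 1× Cl (D1) → no; 1× N (D2) → no; 3× C (D1) → no; 1× S (D2) → no; 1× C (D2) → match.
Summing the matching environments: 3 + 1 = 4 matching atoms.

4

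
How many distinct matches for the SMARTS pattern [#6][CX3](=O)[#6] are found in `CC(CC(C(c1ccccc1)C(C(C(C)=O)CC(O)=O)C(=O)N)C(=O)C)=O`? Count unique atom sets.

3

[#6][CX3](=O)[#6] is the SMARTS for a ketone: a carbonyl carbon (no H) flanked by two carbons.
The molecule carries 3 separate instances of an acetyl/ketone group (-C(=O)CH3) meeting every constraint; each maps to a distinct set of atoms, giving 3 matches.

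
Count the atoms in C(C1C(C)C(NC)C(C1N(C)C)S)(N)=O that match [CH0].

1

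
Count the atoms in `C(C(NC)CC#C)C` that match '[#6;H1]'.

2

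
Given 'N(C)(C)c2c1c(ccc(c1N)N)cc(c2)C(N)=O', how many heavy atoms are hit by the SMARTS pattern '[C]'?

The query [C] means: uppercase C matches aliphatic (non-aromatic) carbon only.
Check the 18 heavy atoms by environment: 10× c (aromatic) → no; 3× C → match; 1× O → no; 4× N → no.
That gives 3 matching atoms.

3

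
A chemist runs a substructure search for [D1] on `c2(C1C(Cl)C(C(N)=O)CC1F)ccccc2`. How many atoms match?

4

The query [D1] means: atom with exactly one heavy-atom neighbour (degree 1).
Check the 16 heavy atoms by environment: 5× C (D3) → no; 1× C (D2) → no; 1× c (aromatic, D3) → no; 5× c (aromatic, D2) → no; 1× Cl (D1) → match; 1× O (D1) → match; 1× N (D1) → match; 1× F (D1) → match.
Summing the matching environments: 1 + 1 + 1 + 1 = 4 matching atoms.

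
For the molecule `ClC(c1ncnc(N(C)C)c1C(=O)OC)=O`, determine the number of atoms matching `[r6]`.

6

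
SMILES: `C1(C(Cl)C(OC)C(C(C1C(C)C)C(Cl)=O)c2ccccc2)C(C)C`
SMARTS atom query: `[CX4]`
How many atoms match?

13

Check the 24 heavy atoms by environment: 13× C (X4) → match; 6× c (aromatic, X3) → no; 2× Cl (X1) → no; 1× O (X2) → no; 1× C (X3) → no; 1× O (X1) → no.
That gives 13 matching atoms.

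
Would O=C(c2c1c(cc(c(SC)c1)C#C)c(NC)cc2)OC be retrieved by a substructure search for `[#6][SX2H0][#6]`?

The pattern [#6][SX2H0][#6] describes an aliphatic sulfur bridging two carbons with no H on the sulfur — a thioether.
The molecule carries a methylthio ether (-SCH3), whose atoms satisfy every constraint of the query, so the pattern matches.

Yes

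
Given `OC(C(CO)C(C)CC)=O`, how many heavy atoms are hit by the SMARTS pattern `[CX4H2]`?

2

Check the 10 heavy atoms by environment: 2× C (H2, X4) → match; 2× C (H1, X4) → no; 2× C (H3, X4) → no; 2× O (H1, X2) → no; 1× C (H0, X3) → no; 1× O (H0, X1) → no.
That gives 2 matching atoms.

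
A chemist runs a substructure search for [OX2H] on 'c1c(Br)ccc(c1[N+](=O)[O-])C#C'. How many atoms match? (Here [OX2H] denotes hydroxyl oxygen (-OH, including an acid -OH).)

0

The query [OX2H] means: aliphatic oxygen with two connections, one of which is H — an -OH oxygen.
Check the 12 heavy atoms by environment: 3× c (aromatic, H0, X3) → no; 3× c (aromatic, H1, X3) → no; 1× Br (H0, X1) → no; 1× N (charge +1, H0, X3) → no; 1× O (charge -1, H0, X1) → no; 1× O (H0, X1) → no; 1× C (H0, X2) → no; 1× C (H1, X2) → no.
No environment satisfies the query, so 0 matching atoms.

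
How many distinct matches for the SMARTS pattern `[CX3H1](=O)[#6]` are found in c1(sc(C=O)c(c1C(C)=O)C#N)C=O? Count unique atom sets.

2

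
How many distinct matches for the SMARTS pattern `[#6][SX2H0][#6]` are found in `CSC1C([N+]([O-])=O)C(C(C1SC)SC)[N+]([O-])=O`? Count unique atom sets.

3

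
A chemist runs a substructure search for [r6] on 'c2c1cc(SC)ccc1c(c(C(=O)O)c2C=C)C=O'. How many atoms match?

10

The query [r6] means: r6 matches atoms in a six-membered ring.
Check the 19 heavy atoms by environment: 10× c (aromatic, in 6-ring) → match; 5× C (acyclic) → no; 3× O (acyclic) → no; 1× S (acyclic) → no.
That gives 10 matching atoms.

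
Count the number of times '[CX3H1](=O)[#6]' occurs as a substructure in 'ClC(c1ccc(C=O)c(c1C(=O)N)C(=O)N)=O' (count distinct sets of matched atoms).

1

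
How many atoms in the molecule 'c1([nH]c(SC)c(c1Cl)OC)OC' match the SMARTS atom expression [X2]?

3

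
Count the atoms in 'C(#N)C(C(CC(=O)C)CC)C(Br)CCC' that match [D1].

6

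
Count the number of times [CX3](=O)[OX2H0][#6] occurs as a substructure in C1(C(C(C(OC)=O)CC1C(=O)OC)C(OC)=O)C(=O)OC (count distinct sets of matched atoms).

[CX3](=O)[OX2H0][#6] is the SMARTS for an ester: a carbonyl carbon bonded to an oxygen that is itself bonded to carbon (no H on that O).
The molecule carries 4 separate instances of a methyl-ester group (-C(=O)OCH3) meeting every constraint; each maps to a distinct set of atoms, giving 4 matches.

4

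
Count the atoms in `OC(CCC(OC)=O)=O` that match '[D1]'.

Check the 9 heavy atoms by environment: 2× C (D2) → no; 2× C (D3) → no; 3× O (D1) → match; 1× O (D2) → no; 1× C (D1) → match.
Summing the matching environments: 3 + 1 = 4 matching atoms.

4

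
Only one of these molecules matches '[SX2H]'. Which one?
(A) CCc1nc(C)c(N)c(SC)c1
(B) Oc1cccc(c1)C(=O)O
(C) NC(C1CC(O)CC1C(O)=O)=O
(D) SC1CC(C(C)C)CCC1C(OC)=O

D

[SX2H] describes an aliphatic sulfur with two connections, one being H (a thiol).
(A) has a methylthio ether (-SCH3) but the sulfur has H0 (bonded to two carbons), not H1.
(B) has a hydroxyl group (-OH) but it is an -OH, not an -SH.
(C) has a hydroxyl group (-OH) but it is an -OH, not an -SH.
(D) contains a thiol (-SH), which satisfies every atom and bond constraint.
So the answer is (D).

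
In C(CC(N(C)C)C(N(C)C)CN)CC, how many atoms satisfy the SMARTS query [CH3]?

The query [CH3] means: aliphatic carbon with exactly three hydrogens.
Check the 14 heavy atoms by environment: 5× C (H3) → match; 4× C (H2) → no; 2× C (H1) → no; 2× N (H0) → no; 1× N (H2) → no.
That gives 5 matching atoms.

5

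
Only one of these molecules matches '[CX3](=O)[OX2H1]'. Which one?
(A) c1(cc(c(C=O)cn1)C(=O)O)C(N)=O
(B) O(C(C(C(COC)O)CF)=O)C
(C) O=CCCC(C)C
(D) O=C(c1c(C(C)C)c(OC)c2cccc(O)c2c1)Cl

A

[CX3](=O)[OX2H1] describes an sp2 carbon double-bonded to O and single-bonded to an -OH oxygen (a carboxylic acid).
(A) contains a carboxylic acid group (-C(=O)OH), which satisfies every atom and bond constraint.
(B) has a methyl-ester group (-C(=O)OCH3) but the singly-bonded O has no H (OX2H0, not OX2H1).
(C) has an aldehyde (-CHO) but there is no singly-bonded oxygen on the carbonyl carbon.
(D) has an acyl chloride (-C(=O)Cl) but the carbonyl is bonded to Cl, not to an -OH oxygen.
So the answer is (A).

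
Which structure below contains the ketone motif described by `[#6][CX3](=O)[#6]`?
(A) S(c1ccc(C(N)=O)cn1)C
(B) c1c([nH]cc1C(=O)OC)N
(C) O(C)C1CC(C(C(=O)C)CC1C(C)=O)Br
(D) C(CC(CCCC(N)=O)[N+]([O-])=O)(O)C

C

[#6][CX3](=O)[#6] describes a carbonyl carbon (no H) flanked by two carbons (a ketone).
(A) has a primary amide (-C(=O)NH2) but one neighbour of the carbonyl carbon is N, not C.
(B) has a methyl-ester group (-C(=O)OCH3) but one neighbour of the carbonyl carbon is O, not C.
(C) contains an acetyl/ketone group (-C(=O)CH3), which satisfies every atom and bond constraint.
(D) has a primary amide (-C(=O)NH2) but one neighbour of the carbonyl carbon is N, not C.
So the answer is (C).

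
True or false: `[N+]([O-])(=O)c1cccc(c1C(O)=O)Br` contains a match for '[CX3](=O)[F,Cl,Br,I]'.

The pattern [CX3](=O)[F,Cl,Br,I] describes a carbonyl carbon bonded to a halogen — an acyl halide.
The closest candidate here is a carboxylic acid group (-C(=O)OH), but the carbonyl is bonded to -OH, not to a halogen. No other fragment satisfies the full query, so there is no match.

False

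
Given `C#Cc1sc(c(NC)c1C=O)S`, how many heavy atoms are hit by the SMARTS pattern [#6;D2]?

Check the 12 heavy atoms by environment: 1× s (aromatic, D2) → no; 4× c (aromatic, D3) → no; 2× C (D2) → match; 2× C (D1) → no; 1× N (D2) → no; 1× S (D1) → no; 1× O (D1) → no.
That gives 2 matching atoms.

2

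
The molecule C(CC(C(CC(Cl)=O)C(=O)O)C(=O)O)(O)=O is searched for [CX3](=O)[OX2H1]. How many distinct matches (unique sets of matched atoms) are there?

[CX3](=O)[OX2H1] is the SMARTS for a carboxylic acid: an sp2 carbon double-bonded to O and single-bonded to an -OH oxygen.
The molecule carries 3 separate instances of a carboxylic acid group (-C(=O)OH) meeting every constraint; each maps to a distinct set of atoms, giving 3 matches.

3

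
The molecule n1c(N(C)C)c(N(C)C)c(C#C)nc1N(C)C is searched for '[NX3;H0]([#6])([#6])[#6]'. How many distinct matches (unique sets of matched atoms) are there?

[NX3;H0]([#6])([#6])[#6] is the SMARTS for a tertiary amine: a trivalent nitrogen with no H, bonded to three carbons.
The molecule carries 3 separate instances of a dimethylamino group (-N(CH3)2) meeting every constraint; each maps to a distinct set of atoms, giving 3 matches.

3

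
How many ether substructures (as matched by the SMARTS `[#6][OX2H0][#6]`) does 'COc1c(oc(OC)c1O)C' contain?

[#6][OX2H0][#6] is the SMARTS for an ether: an aliphatic oxygen bridging two carbons with no H on the oxygen.
The molecule carries 2 separate instances of a methoxy ether (-OCH3) meeting every constraint; each maps to a distinct set of atoms, giving 2 matches.

2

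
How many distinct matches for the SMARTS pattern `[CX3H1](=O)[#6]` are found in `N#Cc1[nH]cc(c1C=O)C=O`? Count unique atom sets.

2

[CX3H1](=O)[#6] is the SMARTS for an aldehyde: an sp2 carbon with one H, double-bonded to O and single-bonded to carbon.
The molecule carries 2 separate instances of an aldehyde (-CHO) meeting every constraint; each maps to a distinct set of atoms, giving 2 matches.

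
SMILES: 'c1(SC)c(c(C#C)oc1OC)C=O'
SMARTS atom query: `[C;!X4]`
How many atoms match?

3

Check the 13 heavy atoms by environment: 1× o (aromatic, X2) → no; 4× c (aromatic, X3) → no; 1× C (X3) → match; 1× O (X1) → no; 2× C (X2) → match; 1× S (X2) → no; 2× C (X4) → no; 1× O (X2) → no.
Summing the matching environments: 1 + 2 = 3 matching atoms.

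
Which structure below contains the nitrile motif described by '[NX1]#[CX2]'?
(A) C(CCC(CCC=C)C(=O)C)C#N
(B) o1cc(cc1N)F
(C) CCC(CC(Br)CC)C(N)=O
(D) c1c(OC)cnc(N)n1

A

[NX1]#[CX2] describes a nitrogen triple-bonded to a two-connected carbon (a nitrile).
(A) contains a nitrile (-C#N), which satisfies every atom and bond constraint.
(B) has a primary amino group (-NH2) but the nitrogen is NX3 (three connections), not NX1 triple-bonded.
(C) has a primary amide (-C(=O)NH2) but the nitrogen is NX3, not NX1.
(D) has a primary amino group (-NH2) but the nitrogen is NX3 (three connections), not NX1 triple-bonded.
So the answer is (A).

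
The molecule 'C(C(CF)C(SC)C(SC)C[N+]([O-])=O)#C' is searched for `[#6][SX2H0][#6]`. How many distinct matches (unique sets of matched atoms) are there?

2

[#6][SX2H0][#6] is the SMARTS for a thioether: an aliphatic sulfur bridging two carbons with no H on the sulfur.
The molecule carries 2 separate instances of a methylthio ether (-SCH3) meeting every constraint; each maps to a distinct set of atoms, giving 2 matches.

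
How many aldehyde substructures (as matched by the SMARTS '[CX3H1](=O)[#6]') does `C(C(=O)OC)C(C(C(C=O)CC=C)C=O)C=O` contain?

3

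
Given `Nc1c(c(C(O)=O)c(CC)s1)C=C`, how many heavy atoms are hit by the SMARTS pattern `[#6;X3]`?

7

The query [#6;X3] means: any carbon (aromatic or not) with three total connections.
Check the 13 heavy atoms by environment: 1× s (aromatic, X2) → no; 4× c (aromatic, X3) → match; 1× N (X3) → no; 2× C (X4) → no; 3× C (X3) → match; 1× O (X1) → no; 1× O (X2) → no.
Summing the matching environments: 4 + 3 = 7 matching atoms.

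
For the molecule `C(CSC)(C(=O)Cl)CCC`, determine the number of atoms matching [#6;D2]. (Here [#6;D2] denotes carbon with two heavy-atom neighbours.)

3

The query [#6;D2] means: any carbon bonded to exactly two heavy atoms.
Check the 10 heavy atoms by environment: 3× C (D2) → match; 2× C (D3) → no; 1× S (D2) → no; 2× C (D1) → no; 1× O (D1) → no; 1× Cl (D1) → no.
That gives 3 matching atoms.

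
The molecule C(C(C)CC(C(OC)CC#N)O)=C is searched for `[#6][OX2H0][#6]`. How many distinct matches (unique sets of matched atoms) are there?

1

[#6][OX2H0][#6] is the SMARTS for an ether: an aliphatic oxygen bridging two carbons with no H on the oxygen.
Exactly one fragment in the molecule meets all constraints, giving 1 match.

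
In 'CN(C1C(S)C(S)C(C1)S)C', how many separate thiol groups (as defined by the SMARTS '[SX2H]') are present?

3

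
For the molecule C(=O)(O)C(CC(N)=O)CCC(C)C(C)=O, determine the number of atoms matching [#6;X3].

3

The query [#6;X3] means: any carbon (aromatic or not) with three total connections.
Check the 15 heavy atoms by environment: 7× C (X4) → no; 3× C (X3) → match; 3× O (X1) → no; 1× N (X3) → no; 1× O (X2) → no.
That gives 3 matching atoms.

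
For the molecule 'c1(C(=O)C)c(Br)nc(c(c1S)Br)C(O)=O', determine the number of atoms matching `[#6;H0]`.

Check the 15 heavy atoms by environment: 1× n (aromatic, H0) → no; 5× c (aromatic, H0) → match; 2× Br (H0) → no; 2× C (H0) → match; 2× O (H0) → no; 1× C (H3) → no; 1× S (H1) → no; 1× O (H1) → no.
Summing the matching environments: 5 + 2 = 7 matching atoms.

7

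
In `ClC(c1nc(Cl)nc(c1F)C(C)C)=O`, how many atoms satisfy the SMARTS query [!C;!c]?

The query [!C;!c] means: neither aliphatic nor aromatic carbon — same as [!#6].
Check the 14 heavy atoms by environment: 2× n (aromatic) → match; 4× c (aromatic) → no; 4× C → no; 1× O → match; 2× Cl → match; 1× F → match.
Summing the matching environments: 2 + 1 + 2 + 1 = 6 matching atoms.

6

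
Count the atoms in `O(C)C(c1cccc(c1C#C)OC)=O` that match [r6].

The query [r6] means: r6 matches atoms in a six-membered ring.
Check the 14 heavy atoms by environment: 6× c (aromatic, in 6-ring) → match; 3× O (acyclic) → no; 5× C (acyclic) → no.
That gives 6 matching atoms.

6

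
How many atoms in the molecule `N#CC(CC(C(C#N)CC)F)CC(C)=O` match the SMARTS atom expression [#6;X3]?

1

The query [#6;X3] means: any carbon (aromatic or not) with three total connections.
Check the 15 heavy atoms by environment: 8× C (X4) → no; 1× F (X1) → no; 2× C (X2) → no; 2× N (X1) → no; 1× C (X3) → match; 1× O (X1) → no.
That gives 1 matching atom.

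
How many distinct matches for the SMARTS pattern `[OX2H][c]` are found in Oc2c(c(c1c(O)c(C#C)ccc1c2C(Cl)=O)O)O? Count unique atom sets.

4

[OX2H][c] is the SMARTS for a phenol: a hydroxyl oxygen attached to an aromatic carbon.
The molecule carries 4 separate instances of a hydroxyl group (-OH) meeting every constraint; each maps to a distinct set of atoms, giving 4 matches.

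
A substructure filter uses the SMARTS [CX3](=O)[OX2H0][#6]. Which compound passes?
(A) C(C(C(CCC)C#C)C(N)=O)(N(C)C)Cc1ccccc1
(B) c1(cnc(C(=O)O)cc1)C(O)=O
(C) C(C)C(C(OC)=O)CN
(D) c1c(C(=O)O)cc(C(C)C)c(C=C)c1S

C

[CX3](=O)[OX2H0][#6] describes a carbonyl carbon bonded to an oxygen that is itself bonded to carbon (no H on that O) (an ester).
(A) has a primary amide (-C(=O)NH2) but the carbonyl is bonded to N, not to an O-C linkage.
(B) has a carboxylic acid group (-C(=O)OH) but the singly-bonded O carries H (OX2H1, not H0).
(C) contains a methyl-ester group (-C(=O)OCH3), which satisfies every atom and bond constraint.
(D) has a carboxylic acid group (-C(=O)OH) but the singly-bonded O carries H (OX2H1, not H0).
So the answer is (C).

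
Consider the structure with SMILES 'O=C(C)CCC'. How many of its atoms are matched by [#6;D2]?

The query [#6;D2] means: any carbon bonded to exactly two heavy atoms.
Check the 6 heavy atoms by environment: 2× C (D2) → match; 1× C (D3) → no; 1× O (D1) → no; 2× C (D1) → no.
That gives 2 matching atoms.

2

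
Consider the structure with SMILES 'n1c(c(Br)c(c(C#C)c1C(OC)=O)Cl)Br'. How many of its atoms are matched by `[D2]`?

Check the 15 heavy atoms by environment: 1× n (aromatic, D2) → match; 5× c (aromatic, D3) → no; 2× Br (D1) → no; 1× C (D3) → no; 1× O (D1) → no; 1× O (D2) → match; 2× C (D1) → no; 1× Cl (D1) → no; 1× C (D2) → match.
Summing the matching environments: 1 + 1 + 1 = 3 matching atoms.

3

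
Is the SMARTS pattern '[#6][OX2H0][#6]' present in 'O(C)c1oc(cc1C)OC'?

Yes

The pattern [#6][OX2H0][#6] describes an aliphatic oxygen bridging two carbons with no H on the oxygen — an ether.
The molecule carries a methoxy ether (-OCH3), whose atoms satisfy every constraint of the query, so the pattern matches.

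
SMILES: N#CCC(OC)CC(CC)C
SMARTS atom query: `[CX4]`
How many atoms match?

Check the 11 heavy atoms by environment: 8× C (X4) → match; 1× C (X2) → no; 1× N (X1) → no; 1× O (X2) → no.
That gives 8 matching atoms.

8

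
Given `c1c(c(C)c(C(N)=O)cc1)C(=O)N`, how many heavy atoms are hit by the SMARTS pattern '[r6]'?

6

The query [r6] means: r6 matches atoms in a six-membered ring.
Check the 13 heavy atoms by environment: 6× c (aromatic, in 6-ring) → match; 3× C (acyclic) → no; 2× O (acyclic) → no; 2× N (acyclic) → no.
That gives 6 matching atoms.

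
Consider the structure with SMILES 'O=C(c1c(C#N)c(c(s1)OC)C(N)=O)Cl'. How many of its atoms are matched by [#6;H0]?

7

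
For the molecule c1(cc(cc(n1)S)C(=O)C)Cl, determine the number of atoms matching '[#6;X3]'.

The query [#6;X3] means: any carbon (aromatic or not) with three total connections.
Check the 11 heavy atoms by environment: 1× n (aromatic, X2) → no; 5× c (aromatic, X3) → match; 1× Cl (X1) → no; 1× C (X3) → match; 1× O (X1) → no; 1× C (X4) → no; 1× S (X2) → no.
Summing the matching environments: 5 + 1 = 6 matching atoms.

6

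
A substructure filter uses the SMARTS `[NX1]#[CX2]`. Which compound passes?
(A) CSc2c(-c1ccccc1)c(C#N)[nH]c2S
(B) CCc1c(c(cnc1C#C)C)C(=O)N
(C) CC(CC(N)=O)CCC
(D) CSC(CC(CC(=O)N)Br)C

A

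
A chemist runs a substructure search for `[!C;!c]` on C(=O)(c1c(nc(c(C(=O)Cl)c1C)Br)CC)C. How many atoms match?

The query [!C;!c] means: neither aliphatic nor aromatic carbon — same as [!#6].
Check the 16 heavy atoms by environment: 1× n (aromatic) → match; 5× c (aromatic) → no; 6× C → no; 2× O → match; 1× Cl → match; 1× Br → match.
Summing the matching environments: 1 + 2 + 1 + 1 = 5 matching atoms.

5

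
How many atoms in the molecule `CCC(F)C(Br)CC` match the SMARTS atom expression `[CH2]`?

2

The query [CH2] means: aliphatic carbon with exactly two hydrogens.
Check the 8 heavy atoms by environment: 2× C (H2) → match; 2× C (H1) → no; 2× C (H3) → no; 1× F (H0) → no; 1× Br (H0) → no.
That gives 2 matching atoms.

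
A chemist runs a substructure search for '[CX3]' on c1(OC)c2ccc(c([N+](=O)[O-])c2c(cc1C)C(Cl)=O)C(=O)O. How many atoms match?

2

The query [CX3] means: C with X3: aliphatic carbon with exactly 3 total connections.
Check the 22 heavy atoms by environment: 10× c (aromatic, X3) → no; 1× N (charge +1, X3) → no; 1× O (charge -1, X1) → no; 3× O (X1) → no; 2× C (X3) → match; 2× O (X2) → no; 2× C (X4) → no; 1× Cl (X1) → no.
That gives 2 matching atoms.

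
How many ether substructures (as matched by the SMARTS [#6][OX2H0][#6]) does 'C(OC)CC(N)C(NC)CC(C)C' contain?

[#6][OX2H0][#6] is the SMARTS for an ether: an aliphatic oxygen bridging two carbons with no H on the oxygen.
Exactly one fragment in the molecule meets all constraints, giving 1 match.

1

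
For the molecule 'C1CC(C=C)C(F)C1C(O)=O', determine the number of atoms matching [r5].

5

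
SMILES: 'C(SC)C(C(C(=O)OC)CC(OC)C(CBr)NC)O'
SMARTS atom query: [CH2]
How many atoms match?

3

The query [CH2] means: aliphatic carbon with exactly two hydrogens.
Check the 19 heavy atoms by environment: 3× C (H2) → match; 4× C (H1) → no; 1× C (H0) → no; 3× O (H0) → no; 4× C (H3) → no; 1× Br (H0) → no; 1× N (H1) → no; 1× S (H0) → no; 1× O (H1) → no.
That gives 3 matching atoms.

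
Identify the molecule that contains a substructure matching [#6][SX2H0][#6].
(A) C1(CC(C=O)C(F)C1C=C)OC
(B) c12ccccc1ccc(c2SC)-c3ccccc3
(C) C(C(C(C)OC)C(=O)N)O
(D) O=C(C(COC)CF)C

B

[#6][SX2H0][#6] describes an aliphatic sulfur bridging two carbons with no H on the sulfur (a thioether).
(A) has a methoxy ether (-OCH3) but the bridging atom is O, not S.
(B) contains a methylthio ether (-SCH3), which satisfies every atom and bond constraint.
(C) has a methoxy ether (-OCH3) but the bridging atom is O, not S.
(D) has a methoxy ether (-OCH3) but the bridging atom is O, not S.
So the answer is (B).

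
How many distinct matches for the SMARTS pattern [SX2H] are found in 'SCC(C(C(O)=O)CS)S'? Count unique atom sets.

3

[SX2H] is the SMARTS for a thiol: an aliphatic sulfur with two connections, one being H.
The molecule carries 3 separate instances of a thiol (-SH) meeting every constraint; each maps to a distinct set of atoms, giving 3 matches.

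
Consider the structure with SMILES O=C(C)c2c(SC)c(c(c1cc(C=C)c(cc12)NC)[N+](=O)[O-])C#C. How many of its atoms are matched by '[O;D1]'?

3

The query [O;D1] means: aliphatic oxygen bonded to exactly one heavy atom.
Check the 24 heavy atoms by environment: 8× c (aromatic, D3) → no; 2× c (aromatic, D2) → no; 1× S (D2) → no; 5× C (D1) → no; 2× C (D2) → no; 1× N (D2) → no; 1× N (charge +1, D3) → no; 1× O (charge -1, D1) → match; 2× O (D1) → match; 1× C (D3) → no.
Summing the matching environments: 1 + 2 = 3 matching atoms.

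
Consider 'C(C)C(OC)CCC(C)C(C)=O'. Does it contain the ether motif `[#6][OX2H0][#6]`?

Yes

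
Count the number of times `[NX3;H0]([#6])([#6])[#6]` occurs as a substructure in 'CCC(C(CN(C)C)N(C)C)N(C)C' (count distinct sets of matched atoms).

3

[NX3;H0]([#6])([#6])[#6] is the SMARTS for a tertiary amine: a trivalent nitrogen with no H, bonded to three carbons.
The molecule carries 3 separate instances of a dimethylamino group (-N(CH3)2) meeting every constraint; each maps to a distinct set of atoms, giving 3 matches.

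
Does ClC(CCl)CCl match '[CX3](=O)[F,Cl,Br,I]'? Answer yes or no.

No

The pattern [CX3](=O)[F,Cl,Br,I] describes a carbonyl carbon bonded to a halogen — an acyl halide.
The closest candidate here is a chloro substituent, but the Cl is not on a carbonyl carbon. No other fragment satisfies the full query, so there is no match.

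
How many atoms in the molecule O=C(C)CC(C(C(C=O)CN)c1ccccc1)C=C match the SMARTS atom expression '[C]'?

10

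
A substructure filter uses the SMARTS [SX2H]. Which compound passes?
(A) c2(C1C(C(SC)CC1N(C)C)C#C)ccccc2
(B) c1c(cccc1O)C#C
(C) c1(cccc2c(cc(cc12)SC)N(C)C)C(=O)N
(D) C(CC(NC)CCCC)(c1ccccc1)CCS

D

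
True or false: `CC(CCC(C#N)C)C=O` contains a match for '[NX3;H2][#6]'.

False

The pattern [NX3;H2][#6] describes a trivalent nitrogen with two H attached to carbon — a primary amine.
The closest candidate here is a nitrile (-C#N), but the nitrogen is NX1 (triple-bonded), not NX3 with two H. No other fragment satisfies the full query, so there is no match.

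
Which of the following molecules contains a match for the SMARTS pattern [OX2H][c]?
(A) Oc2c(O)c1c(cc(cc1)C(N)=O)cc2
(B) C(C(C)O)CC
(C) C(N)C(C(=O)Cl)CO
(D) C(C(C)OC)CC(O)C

[OX2H][c] describes a hydroxyl oxygen attached to an aromatic carbon (a phenol).
(A) contains a hydroxyl group (-OH), which satisfies every atom and bond constraint.
(B) has a hydroxyl group (-OH) but the -OH is on an aliphatic carbon, not an aromatic c.
(C) has a hydroxyl group (-OH) but the -OH is on an aliphatic carbon, not an aromatic c.
(D) has a hydroxyl group (-OH) but the -OH is on an aliphatic carbon, not an aromatic c.
So the answer is (A).

A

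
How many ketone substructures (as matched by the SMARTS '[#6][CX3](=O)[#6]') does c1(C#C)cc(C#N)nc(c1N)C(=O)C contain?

1

[#6][CX3](=O)[#6] is the SMARTS for a ketone: a carbonyl carbon (no H) flanked by two carbons.
Exactly one fragment in the molecule meets all constraints, giving 1 match.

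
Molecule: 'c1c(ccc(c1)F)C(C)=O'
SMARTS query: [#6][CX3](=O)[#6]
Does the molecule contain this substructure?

Yes

The pattern [#6][CX3](=O)[#6] describes a carbonyl carbon (no H) flanked by two carbons — a ketone.
The molecule carries an acetyl/ketone group (-C(=O)CH3), whose atoms satisfy every constraint of the query, so the pattern matches.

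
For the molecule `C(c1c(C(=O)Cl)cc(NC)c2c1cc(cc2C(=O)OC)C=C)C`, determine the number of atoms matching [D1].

The query [D1] means: atom with exactly one heavy-atom neighbour (degree 1).
Check the 23 heavy atoms by environment: 7× c (aromatic, D3) → no; 3× c (aromatic, D2) → no; 1× N (D2) → no; 4× C (D1) → match; 2× C (D2) → no; 2× C (D3) → no; 2× O (D1) → match; 1× Cl (D1) → match; 1× O (D2) → no.
Summing the matching environments: 4 + 2 + 1 = 7 matching atoms.

7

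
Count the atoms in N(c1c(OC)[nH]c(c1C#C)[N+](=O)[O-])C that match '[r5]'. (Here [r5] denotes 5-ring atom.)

5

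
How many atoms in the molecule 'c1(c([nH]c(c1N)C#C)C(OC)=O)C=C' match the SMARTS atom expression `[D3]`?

5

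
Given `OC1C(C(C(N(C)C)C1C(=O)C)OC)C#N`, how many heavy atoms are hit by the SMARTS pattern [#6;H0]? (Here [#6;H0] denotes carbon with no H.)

2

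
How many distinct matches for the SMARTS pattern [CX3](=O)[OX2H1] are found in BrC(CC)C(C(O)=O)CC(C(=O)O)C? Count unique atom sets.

[CX3](=O)[OX2H1] is the SMARTS for a carboxylic acid: an sp2 carbon double-bonded to O and single-bonded to an -OH oxygen.
The molecule carries 2 separate instances of a carboxylic acid group (-C(=O)OH) meeting every constraint; each maps to a distinct set of atoms, giving 2 matches.

2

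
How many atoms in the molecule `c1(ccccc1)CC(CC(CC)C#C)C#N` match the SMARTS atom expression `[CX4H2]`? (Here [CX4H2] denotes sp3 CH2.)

3

Check the 16 heavy atoms by environment: 1× C (H3, X4) → no; 3× C (H2, X4) → match; 2× C (H1, X4) → no; 1× c (aromatic, H0, X3) → no; 5× c (aromatic, H1, X3) → no; 2× C (H0, X2) → no; 1× C (H1, X2) → no; 1× N (H0, X1) → no.
That gives 3 matching atoms.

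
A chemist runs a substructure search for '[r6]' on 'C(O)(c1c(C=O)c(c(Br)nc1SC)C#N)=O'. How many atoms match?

The query [r6] means: r6 matches atoms in a six-membered ring.
Check the 16 heavy atoms by environment: 1× n (aromatic, in 6-ring) → match; 5× c (aromatic, in 6-ring) → match; 1× Br (acyclic) → no; 4× C (acyclic) → no; 3× O (acyclic) → no; 1× N (acyclic) → no; 1× S (acyclic) → no.
Summing the matching environments: 1 + 5 = 6 matching atoms.

6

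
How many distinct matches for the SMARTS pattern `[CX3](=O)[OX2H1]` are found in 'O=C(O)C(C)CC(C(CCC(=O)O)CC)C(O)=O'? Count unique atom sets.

3

[CX3](=O)[OX2H1] is the SMARTS for a carboxylic acid: an sp2 carbon double-bonded to O and single-bonded to an -OH oxygen.
The molecule carries 3 separate instances of a carboxylic acid group (-C(=O)OH) meeting every constraint; each maps to a distinct set of atoms, giving 3 matches.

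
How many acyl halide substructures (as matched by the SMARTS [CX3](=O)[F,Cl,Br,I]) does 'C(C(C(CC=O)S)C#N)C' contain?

0

[CX3](=O)[F,Cl,Br,I] is the SMARTS for an acyl halide: a carbonyl carbon bonded to a halogen.
No fragment in the molecule satisfies every constraint, giving 0 matches.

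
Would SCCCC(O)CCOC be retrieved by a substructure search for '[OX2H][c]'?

The pattern [OX2H][c] describes a hydroxyl oxygen attached to an aromatic carbon — a phenol.
The closest candidate here is a hydroxyl group (-OH), but the -OH is on an aliphatic carbon, not an aromatic c. No other fragment satisfies the full query, so there is no match.

No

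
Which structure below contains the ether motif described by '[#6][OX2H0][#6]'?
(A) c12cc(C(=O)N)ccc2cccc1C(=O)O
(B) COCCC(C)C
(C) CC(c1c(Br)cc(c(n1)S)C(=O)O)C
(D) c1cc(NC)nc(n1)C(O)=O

B

[#6][OX2H0][#6] describes an aliphatic oxygen bridging two carbons with no H on the oxygen (an ether).
(A) has a carboxylic acid group (-C(=O)OH) but the -OH oxygen has H1; the =O is OX1, not OX2.
(B) contains a methoxy ether (-OCH3), which satisfies every atom and bond constraint.
(C) has a carboxylic acid group (-C(=O)OH) but the -OH oxygen has H1; the =O is OX1, not OX2.
(D) has a carboxylic acid group (-C(=O)OH) but the -OH oxygen has H1; the =O is OX1, not OX2.
So the answer is (B).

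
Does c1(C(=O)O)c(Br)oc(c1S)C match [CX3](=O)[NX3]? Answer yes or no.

No

The pattern [CX3](=O)[NX3] describes a carbonyl carbon bonded to a trivalent nitrogen — an amide.
The closest candidate here is a carboxylic acid group (-C(=O)OH), but the carbonyl is bonded to O, not to an NX3 nitrogen. No other fragment satisfies the full query, so there is no match.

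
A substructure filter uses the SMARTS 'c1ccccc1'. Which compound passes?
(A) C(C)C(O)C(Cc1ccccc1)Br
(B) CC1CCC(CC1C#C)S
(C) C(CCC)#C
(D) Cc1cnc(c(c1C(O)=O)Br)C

c1ccccc1 describes six aromatic carbons in a ring (a benzene ring).
(A) contains a phenyl ring, which satisfies every atom and bond constraint.
(B) has a methyl group (-CH3) but no six-membered all-carbon aromatic ring is present.
(C) has a methyl group (-CH3) but no six-membered all-carbon aromatic ring is present.
(D) has a methyl group (-CH3) but no six-membered all-carbon aromatic ring is present.
So the answer is (A).

A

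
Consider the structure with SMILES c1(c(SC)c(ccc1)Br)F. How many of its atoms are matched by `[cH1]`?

3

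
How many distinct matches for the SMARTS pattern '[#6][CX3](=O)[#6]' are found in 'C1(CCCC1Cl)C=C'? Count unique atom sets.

0

[#6][CX3](=O)[#6] is the SMARTS for a ketone: a carbonyl carbon (no H) flanked by two carbons.
No fragment in the molecule satisfies every constraint, giving 0 matches.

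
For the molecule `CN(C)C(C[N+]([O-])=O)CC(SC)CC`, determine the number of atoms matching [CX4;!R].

9

Check the 14 heavy atoms by environment: 9× C (X4, acyclic) → match; 1× S (X2, acyclic) → no; 1× N (charge +1, X3, acyclic) → no; 1× O (charge -1, X1, acyclic) → no; 1× O (X1, acyclic) → no; 1× N (X3, acyclic) → no.
That gives 9 matching atoms.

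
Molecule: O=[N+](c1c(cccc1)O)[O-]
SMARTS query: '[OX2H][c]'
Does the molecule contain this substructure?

Yes

The pattern [OX2H][c] describes a hydroxyl oxygen attached to an aromatic carbon — a phenol.
The molecule carries a hydroxyl group (-OH), whose atoms satisfy every constraint of the query, so the pattern matches.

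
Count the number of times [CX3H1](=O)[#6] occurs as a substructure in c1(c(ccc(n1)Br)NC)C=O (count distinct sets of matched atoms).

1

[CX3H1](=O)[#6] is the SMARTS for an aldehyde: an sp2 carbon with one H, double-bonded to O and single-bonded to carbon.
Exactly one fragment in the molecule meets all constraints, giving 1 match.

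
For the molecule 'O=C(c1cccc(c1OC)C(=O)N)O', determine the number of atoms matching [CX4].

1

The query [CX4] means: C with X4: aliphatic carbon with exactly 4 total connections (bonds + H).
Check the 14 heavy atoms by environment: 6× c (aromatic, X3) → no; 2× C (X3) → no; 2× O (X1) → no; 1× N (X3) → no; 2× O (X2) → no; 1× C (X4) → match.
That gives 1 matching atom.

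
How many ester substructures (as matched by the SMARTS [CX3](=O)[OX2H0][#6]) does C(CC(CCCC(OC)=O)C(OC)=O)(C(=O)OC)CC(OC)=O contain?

[CX3](=O)[OX2H0][#6] is the SMARTS for an ester: a carbonyl carbon bonded to an oxygen that is itself bonded to carbon (no H on that O).
The molecule carries 4 separate instances of a methyl-ester group (-C(=O)OCH3) meeting every constraint; each maps to a distinct set of atoms, giving 4 matches.

4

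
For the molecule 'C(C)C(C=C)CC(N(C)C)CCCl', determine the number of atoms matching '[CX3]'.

2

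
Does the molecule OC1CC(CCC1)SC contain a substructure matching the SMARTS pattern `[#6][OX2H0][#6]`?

No

The pattern [#6][OX2H0][#6] describes an aliphatic oxygen bridging two carbons with no H on the oxygen — an ether.
The closest candidate here is a hydroxyl group (-OH), but the oxygen has H1, not H0 bridging two carbons. No other fragment satisfies the full query, so there is no match.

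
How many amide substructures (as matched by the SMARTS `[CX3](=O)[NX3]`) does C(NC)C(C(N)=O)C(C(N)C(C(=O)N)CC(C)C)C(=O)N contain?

[CX3](=O)[NX3] is the SMARTS for an amide: a carbonyl carbon bonded to a trivalent nitrogen.
The molecule carries 3 separate instances of a primary amide (-C(=O)NH2) meeting every constraint; each maps to a distinct set of atoms, giving 3 matches.

3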